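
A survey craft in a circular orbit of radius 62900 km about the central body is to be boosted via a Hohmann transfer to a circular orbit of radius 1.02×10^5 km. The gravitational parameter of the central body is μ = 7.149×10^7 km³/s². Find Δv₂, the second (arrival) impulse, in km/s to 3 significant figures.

Semi-major axis of the transfer orbit: a_t = (62900 + 1.020×10^5)/2 = 82450 km.
Circular speed at r = 1.020×10^5 km: v_c = √(μ/r) = 26.474 km/s.
Transfer-orbit speed at the same r (vis-viva, a = a_t): v_t = √[μ(2/r − 1/a_t)] = 23.123 km/s.
Δv₂ = |v_t − v_c| = |23.123 − 26.474| = 3.351 km/s.

Δv₂ = 3.35 km/s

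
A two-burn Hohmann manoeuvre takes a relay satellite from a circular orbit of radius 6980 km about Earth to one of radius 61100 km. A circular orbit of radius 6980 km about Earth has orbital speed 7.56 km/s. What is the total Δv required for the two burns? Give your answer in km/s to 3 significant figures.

From the circular-orbit relation v² = μ/r at r = 6980 km: μ = v²r = (7.56)² × 6980 = 3.98932×10^5 km³/s².
Transfer-ellipse semi-major axis a_t = (r₁ + r₂)/2 = (6980 + 61100)/2 = 34040 km.
At r₁ the circular-orbit speed is v₁ = √(μ/r₁) = 7.5600 km/s.
On the transfer ellipse at r₁, vis-viva gives v_p = √[μ(2/r₁ − 1/a_t)] = 10.129 km/s.
First burn Δv₁ = |v_p − v₁| = 2.569 km/s.
At r₂, v₂ = √(μ/r₂) = 2.555 km/s.
Transfer-orbit speed at r₂: v_a = √[μ(2/r₂ − 1/a_t)] = 1.157 km/s.
Second burn Δv₂ = |v₂ − v_a| = 1.398 km/s.
Total Δv = Δv₁ + Δv₂ = 3.967 km/s.

Δv = 3.97 km/s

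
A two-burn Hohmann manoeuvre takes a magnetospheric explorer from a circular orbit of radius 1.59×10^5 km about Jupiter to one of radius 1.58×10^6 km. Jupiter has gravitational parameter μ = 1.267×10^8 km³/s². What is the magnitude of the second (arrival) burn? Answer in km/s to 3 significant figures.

Δv₂ = 5.13 km/s

Transfer-ellipse semi-major axis a_t = (r₁ + r₂)/2 = (1.590×10^5 + 1.580×10^6)/2 = 8.695×10^5 km.
Circular speed at r = 1.580×10^6 km: v_c = √(μ/r) = 8.955 km/s.
Transfer-orbit speed at the same r (vis-viva, a = a_t): v_t = √[μ(2/r − 1/a_t)] = 3.829 km/s.
Δv₂ = |v_t − v_c| = |3.829 − 8.955| = 5.126 km/s.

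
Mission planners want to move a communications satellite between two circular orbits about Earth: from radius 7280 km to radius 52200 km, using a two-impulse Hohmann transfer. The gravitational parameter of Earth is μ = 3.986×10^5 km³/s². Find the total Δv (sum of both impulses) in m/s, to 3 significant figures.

Transfer-ellipse semi-major axis a_t = (r₁ + r₂)/2 = (7280 + 52200)/2 = 29740 km.
Circular speed at r₁: v₁ = √(μ/r₁) = √(3.986×10^5/7280) = 7.3995 km/s.
On the transfer ellipse at r₁, vis-viva equation gives v_p = √[μ(2/r₁ − 1/a_t)] = 9.8032 km/s.
First burn Δv₁ = |v_p − v₁| = 2.404 km/s.
Circular speed at r₂: v₂ = √(μ/r₂) = 2.763 km/s.
Transfer-orbit speed at r₂: v_a = √[μ(2/r₂ − 1/a_t)] = 1.367 km/s.
Second burn Δv₂ = |v₂ − v_a| = 1.396 km/s.
Δv = Δv₁ + Δv₂ = 2.404 + 1.396 = 3.800 km/s.

Δv = 3800 m/s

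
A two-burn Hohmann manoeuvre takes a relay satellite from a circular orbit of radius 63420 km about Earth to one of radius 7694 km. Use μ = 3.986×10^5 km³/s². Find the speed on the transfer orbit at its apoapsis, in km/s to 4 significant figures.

v = 1.166 km/s

The Hohmann ellipse has a_t = (r₁ + r₂)/2 = 35557 km.
At apoapsis, r = 63420 km.
Applying v² = μ(2/r − 1/a_t): v = 1.166 km/s.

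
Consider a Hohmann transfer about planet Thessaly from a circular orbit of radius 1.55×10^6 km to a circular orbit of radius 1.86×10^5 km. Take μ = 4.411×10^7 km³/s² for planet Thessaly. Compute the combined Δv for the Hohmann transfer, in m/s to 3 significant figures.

The Hohmann ellipse has a_t = (r₁ + r₂)/2 = 8.680×10^5 km.
At r₁ the circular-orbit speed is v₁ = √(μ/r₁) = 5.3346 km/s.
On the transfer ellipse at r₁, vis-viva gives v_a = √[μ(2/r₁ − 1/a_t)] = 2.4694 km/s.
First burn Δv₁ = |v_a − v₁| = 2.865 km/s.
Circular speed at r₂: v₂ = √(μ/r₂) = 15.400 km/s.
Transfer-orbit speed at r₂: v_p = √[μ(2/r₂ − 1/a_t)] = 20.579 km/s.
Second burn Δv₂ = |v₂ − v_p| = 5.179 km/s.
Total Δv = Δv₁ + Δv₂ = 8.044 km/s.

Δv = 8040 m/s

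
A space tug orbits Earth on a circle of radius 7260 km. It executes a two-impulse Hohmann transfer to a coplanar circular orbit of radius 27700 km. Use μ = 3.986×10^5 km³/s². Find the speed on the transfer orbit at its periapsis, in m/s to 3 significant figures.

v = 9330 m/s

Semi-major axis of the transfer orbit: a_t = (7260 + 27700)/2 = 17480 km.
At periapsis, r = 7260 km.
Applying v² = μ(2/r − 1/a_t): v = 9.328 km/s.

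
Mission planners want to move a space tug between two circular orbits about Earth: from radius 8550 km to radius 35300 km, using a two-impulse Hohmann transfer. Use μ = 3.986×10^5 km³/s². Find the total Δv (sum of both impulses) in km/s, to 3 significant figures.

Δv = 3.10 km/s

Semi-major axis of the transfer orbit: a_t = (8550 + 35300)/2 = 21925 km.
At r₁ the circular-orbit speed is v₁ = √(μ/r₁) = 6.828 km/s.
Transfer-orbit speed at r₁ (v² = μ(2/r − 1/a)): v_p = √[μ(2/r₁ − 1/a_t)] = 8.664 km/s.
First burn Δv₁ = |v_p − v₁| = 1.836 km/s.
At r₂, v₂ = √(μ/r₂) = 3.360 km/s.
Transfer-orbit speed at r₂: v_a = √[μ(2/r₂ − 1/a_t)] = 2.098 km/s.
Second burn Δv₂ = |v₂ − v_a| = 1.262 km/s.
Δv = Δv₁ + Δv₂ = 1.836 + 1.262 = 3.098 km/s.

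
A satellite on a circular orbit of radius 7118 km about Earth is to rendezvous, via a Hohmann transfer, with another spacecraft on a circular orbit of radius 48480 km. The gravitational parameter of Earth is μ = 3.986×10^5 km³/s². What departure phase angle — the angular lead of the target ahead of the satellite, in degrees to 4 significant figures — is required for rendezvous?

Transfer-ellipse semi-major axis a_t = (r₁ + r₂)/2 = (7118 + 48480)/2 = 27799 km.
The half-period of the transfer ellipse is t = π√(a_t³/μ) = 23063 s.
The target's mean motion on its circular orbit is ω₂ = √(μ/r₂³) = 5.9146×10^-5 rad/s.
Angle swept by the target during transfer: ω₂·t = 1.3641 rad = 78.16°.
Arrival is 180° from departure on the ellipse, so φ = 180° − 78.16° = 101.8°.

φ = 101.8°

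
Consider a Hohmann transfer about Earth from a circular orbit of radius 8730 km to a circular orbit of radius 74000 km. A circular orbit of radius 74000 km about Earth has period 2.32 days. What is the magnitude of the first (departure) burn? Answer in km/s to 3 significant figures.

Δv₁ = 2.28 km/s

From Kepler's third law T² = 4π²r³/μ at r = 74000 km, T = 2.32 days = 2.32 × 86400 s = 2.00448×10^5 s: μ = 4π²r³/T² = 3.98154×10^5 km³/s².
The Hohmann ellipse has a_t = (r₁ + r₂)/2 = 41365 km.
On the circular orbit at r = 8730 km, v_c = √(μ/r) = 6.7533 km/s.
Vis-viva on the transfer ellipse at r = 8730 km gives v_t = √[μ(2/r − 1/a_t)] = 9.0327 km/s.
Δv₁ = |v_t − v_c| = |9.0327 − 6.7533| = 2.279 km/s.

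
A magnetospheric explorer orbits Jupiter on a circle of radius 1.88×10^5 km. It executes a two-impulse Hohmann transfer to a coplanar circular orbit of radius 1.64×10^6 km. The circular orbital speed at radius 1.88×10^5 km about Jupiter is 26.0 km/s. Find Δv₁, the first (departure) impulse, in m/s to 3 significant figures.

From the circular-orbit relation v² = μ/r at r = 1.88×10^5 km: μ = v²r = (26.0)² × 1.88×10^5 = 1.27088×10^8 km³/s².
Transfer-ellipse semi-major axis a_t = (r₁ + r₂)/2 = (1.880×10^5 + 1.640×10^6)/2 = 9.140×10^5 km.
On the circular orbit at r = 1.880×10^5 km, v_c = √(μ/r) = 26.000 km/s.
Transfer-orbit speed at the same r (vis-viva, a = a_t): v_t = √[μ(2/r − 1/a_t)] = 34.827 km/s.
Δv₁ = |v_t − v_c| = |34.827 − 26.000| = 8.827 km/s.

Δv₁ = 8830 m/s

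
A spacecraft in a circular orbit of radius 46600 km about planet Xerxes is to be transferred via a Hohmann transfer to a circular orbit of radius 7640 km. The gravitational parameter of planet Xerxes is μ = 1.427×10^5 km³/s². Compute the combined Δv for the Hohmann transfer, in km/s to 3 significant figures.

Semi-major axis of the transfer orbit: a_t = (46600 + 7640)/2 = 27120 km.
Circular speed at r₁: v₁ = √(μ/r₁) = √(1.427×10^5/46600) = 1.7499 km/s.
Transfer-orbit speed at r₁ (v² = μ(2/r − 1/a)): v_a = √[μ(2/r₁ − 1/a_t)] = 0.92880 km/s.
First burn Δv₁ = |v_a − v₁| = 0.8211 km/s.
Circular speed at r₂: v₂ = √(μ/r₂) = 4.322 km/s.
Transfer-orbit speed at r₂: v_p = √[μ(2/r₂ − 1/a_t)] = 5.665 km/s.
Second burn Δv₂ = |v₂ − v_p| = 1.343 km/s.
Total Δv = Δv₁ + Δv₂ = 2.164 km/s.

Δv = 2.16 km/s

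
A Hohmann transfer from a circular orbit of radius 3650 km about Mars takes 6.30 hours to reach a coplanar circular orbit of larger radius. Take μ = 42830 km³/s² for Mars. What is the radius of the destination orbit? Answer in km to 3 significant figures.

Transfer time t = 6.30 hours = 22680 s, and t = π√(a_t³/μ).
So a_t = (μ t²/π²)^(1/3) = (42830 × (22680)² / π²)^(1/3) = 13069 km.
Since a_t = (r₁ + r₂)/2, r₂ = 2a_t − r₁ = 2×13069 − 3650 = 22488 km.

r₂ = 22500 km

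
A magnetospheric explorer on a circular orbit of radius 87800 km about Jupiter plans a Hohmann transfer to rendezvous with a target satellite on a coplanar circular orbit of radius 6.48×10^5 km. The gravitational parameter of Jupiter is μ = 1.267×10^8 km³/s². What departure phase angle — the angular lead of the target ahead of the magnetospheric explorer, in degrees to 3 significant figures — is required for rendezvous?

φ = 103°

The Hohmann ellipse has a_t = (r₁ + r₂)/2 = 3.679×10^5 km.
Transfer time t = π√(a_t³/μ) = 62281.1 s.
The target's mean motion on its circular orbit is ω₂ = √(μ/r₂³) = 2.15787×10^-5 rad/s.
Angle swept by the target during transfer: ω₂·t = 1.3439 rad = 77.00°.
The magnetospheric explorer traverses 180° on the transfer ellipse, so the target must lead by 180° − 77.00° = 103°.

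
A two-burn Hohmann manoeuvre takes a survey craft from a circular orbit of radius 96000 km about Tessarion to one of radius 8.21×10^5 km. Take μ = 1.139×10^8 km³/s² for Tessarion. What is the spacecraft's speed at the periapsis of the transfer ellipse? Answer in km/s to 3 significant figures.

v = 46.1 km/s

Transfer-ellipse semi-major axis a_t = (r₁ + r₂)/2 = (96000 + 8.210×10^5)/2 = 4.585×10^5 km.
The periapsis of the transfer ellipse is at r = 96000 km.
Vis-viva: v = √[μ(2/r − 1/a_t)] = √[1.139×10^8 × (2/96000 − 1/4.585×10^5)] = 46.09 km/s.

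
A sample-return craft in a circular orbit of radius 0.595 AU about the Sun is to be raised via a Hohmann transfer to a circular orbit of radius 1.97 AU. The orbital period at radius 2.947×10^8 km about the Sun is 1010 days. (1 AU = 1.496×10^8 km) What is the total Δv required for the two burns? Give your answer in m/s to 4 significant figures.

From Kepler's third law T² = 4π²r³/μ at r = 2.947×10^8 km, T = 1010 days = 1010 × 86400 s = 8.7264×10^7 s: μ = 4π²r³/T² = 1.32687×10^11 km³/s².
In km: r₁ = 0.595 × 1.496×10^8 = 8.9012×10^7 km; r₂ = 1.97 × 1.496×10^8 = 2.94712×10^8 km.
Transfer-ellipse semi-major axis a_t = (r₁ + r₂)/2 = (8.9012×10^7 + 2.94712×10^8)/2 = 1.91862×10^8 km.
At r₁ the circular-orbit speed is v₁ = √(μ/r₁) = 38.609 km/s.
On the transfer ellipse at r₁, vis-viva gives v_p = √[μ(2/r₁ − 1/a_t)] = 47.851 km/s.
First burn Δv₁ = |v_p − v₁| = 9.242 km/s.
Circular speed at r₂: v₂ = √(μ/r₂) = 21.219 km/s.
Transfer-orbit speed at r₂: v_a = √[μ(2/r₂ − 1/a_t)] = 14.453 km/s.
Second burn Δv₂ = |v₂ − v_a| = 6.766 km/s.
Δv = Δv₁ + Δv₂ = 9.242 + 6.766 = 16.01 km/s.

Δv = 16010 m/s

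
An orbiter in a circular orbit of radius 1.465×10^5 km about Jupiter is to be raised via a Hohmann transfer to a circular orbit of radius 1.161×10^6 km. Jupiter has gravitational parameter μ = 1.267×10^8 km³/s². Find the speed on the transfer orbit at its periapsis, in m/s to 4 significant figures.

v = 39190 m/s

Semi-major axis of the transfer orbit: a_t = (1.465×10^5 + 1.161×10^6)/2 = 6.5375×10^5 km.
The periapsis of the transfer ellipse is at r = 1.465×10^5 km.
From the vis-viva equation, v = √[μ(2/r − 1/a_t)] = 39.19 km/s.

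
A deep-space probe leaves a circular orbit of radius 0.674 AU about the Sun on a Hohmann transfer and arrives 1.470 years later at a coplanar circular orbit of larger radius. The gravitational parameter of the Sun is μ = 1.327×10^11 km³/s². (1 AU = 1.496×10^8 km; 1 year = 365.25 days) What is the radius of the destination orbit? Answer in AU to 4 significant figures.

In km: r₁ = 0.674 × 1.496×10^8 = 1.008304×10^8 km.
Transfer time t = 1.470 years × 365.25 × 86400 s = 4.6389672×10^7 s, and t = π√(a_t³/μ).
So a_t = (μ t²/π²)^(1/3) = (1.327×10^11 × (4.6389672×10^7)² / π²)^(1/3) = 3.0700×10^8 km.
Since a_t = (r₁ + r₂)/2, r₂ = 2a_t − r₁ = 2×3.0700×10^8 − 1.008304×10^8 = 5.131696×10^8 km.
In AU: r₂ = 5.131696×10^8 / 1.496×10^8 = 3.430 AU.

r₂ = 3.430 AU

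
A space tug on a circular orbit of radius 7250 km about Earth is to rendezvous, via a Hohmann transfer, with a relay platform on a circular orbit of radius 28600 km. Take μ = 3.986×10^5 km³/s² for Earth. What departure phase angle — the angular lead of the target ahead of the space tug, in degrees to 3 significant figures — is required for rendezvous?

Semi-major axis of the transfer orbit: a_t = (7250 + 28600)/2 = 17925 km.
Transfer time t = π√(a_t³/μ) = 11942 s.
The target's mean motion on its circular orbit is ω₂ = √(μ/r₂³) = 1.3053×10^-4 rad/s.
Angle swept by the target during transfer: ω₂·t = 1.5588 rad = 89.31°.
The space tug traverses 180° on the transfer ellipse, so the target must lead by 180° − 89.31° = 90.7°.

φ = 90.7°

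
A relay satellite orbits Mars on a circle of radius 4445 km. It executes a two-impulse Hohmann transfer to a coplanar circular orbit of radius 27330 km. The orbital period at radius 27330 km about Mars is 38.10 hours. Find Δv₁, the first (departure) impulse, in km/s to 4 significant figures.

Δv₁ = 0.9672 km/s

From Kepler's third law T² = 4π²r³/μ at r = 27330 km, T = 38.10 hours = 38.10 × 3600 s = 1.3716×10^5 s: μ = 4π²r³/T² = 42837.5 km³/s².
Transfer-ellipse semi-major axis a_t = (r₁ + r₂)/2 = (4445 + 27330)/2 = 15887.5 km.
Circular speed at r = 4445 km: v_c = √(μ/r) = 3.1044 km/s.
Transfer-orbit speed at the same r (vis-viva, a = a_t): v_t = √[μ(2/r − 1/a_t)] = 4.0716 km/s.
Δv₁ = |v_t − v_c| = |4.0716 − 3.1044| = 0.9672 km/s.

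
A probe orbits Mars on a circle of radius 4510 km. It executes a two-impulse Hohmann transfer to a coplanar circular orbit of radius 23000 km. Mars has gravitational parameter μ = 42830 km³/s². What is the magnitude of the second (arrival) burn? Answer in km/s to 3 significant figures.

Semi-major axis of the transfer orbit: a_t = (4510 + 23000)/2 = 13755 km.
Circular speed at r = 23000 km: v_c = √(μ/r) = 1.3646 km/s.
Vis-viva on the transfer ellipse at r = 23000 km gives v_t = √[μ(2/r − 1/a_t)] = 0.78139 km/s.
Δv₂ = |v_t − v_c| = |0.78139 − 1.3646| = 0.5832 km/s.

Δv₂ = 0.583 km/s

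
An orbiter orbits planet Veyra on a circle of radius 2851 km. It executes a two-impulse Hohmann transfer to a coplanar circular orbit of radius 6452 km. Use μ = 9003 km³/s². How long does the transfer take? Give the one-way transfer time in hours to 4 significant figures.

t = 2.918 hours

Transfer-ellipse semi-major axis a_t = (r₁ + r₂)/2 = (2851 + 6452)/2 = 4651.5 km.
Half the transfer-orbit period gives t = π√(a_t³/μ) = 10504 s.
Converting: 10504 s ÷ 3600 s/hour = 2.918 hours.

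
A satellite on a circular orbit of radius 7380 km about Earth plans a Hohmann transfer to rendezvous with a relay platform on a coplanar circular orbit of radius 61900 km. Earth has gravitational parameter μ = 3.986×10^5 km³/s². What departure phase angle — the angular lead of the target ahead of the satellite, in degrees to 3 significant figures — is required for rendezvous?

Semi-major axis of the transfer orbit: a_t = (7380 + 61900)/2 = 34640 km.
Transfer time t = π√(a_t³/μ) = 32081.0 s.
Target angular speed ω₂ = √(μ/r₂³) = 4.09952×10^-5 rad/s.
Angle swept by the target during transfer: ω₂·t = 1.31517 rad = 75.35°.
Arrival is 180° from departure on the ellipse, so φ = 180° − 75.35° = 105°.

φ = 105°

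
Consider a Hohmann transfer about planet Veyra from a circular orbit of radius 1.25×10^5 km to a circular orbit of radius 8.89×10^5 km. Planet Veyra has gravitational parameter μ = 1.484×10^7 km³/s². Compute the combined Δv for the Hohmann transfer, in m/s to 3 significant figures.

Transfer-ellipse semi-major axis a_t = (r₁ + r₂)/2 = (1.250×10^5 + 8.890×10^5)/2 = 5.070×10^5 km.
At r₁ the circular-orbit speed is v₁ = √(μ/r₁) = 10.896 km/s.
Transfer-orbit speed at r₁ (v² = μ(2/r − 1/a)): v_p = √[μ(2/r₁ − 1/a_t)] = 14.428 km/s.
First burn Δv₁ = |v_p − v₁| = 3.532 km/s.
Circular speed at r₂: v₂ = √(μ/r₂) = 4.086 km/s.
Transfer-orbit speed at r₂: v_a = √[μ(2/r₂ − 1/a_t)] = 2.029 km/s.
Second burn Δv₂ = |v₂ − v_a| = 2.057 km/s.
Δv = Δv₁ + Δv₂ = 3.532 + 2.057 = 5.589 km/s.

Δv = 5590 m/s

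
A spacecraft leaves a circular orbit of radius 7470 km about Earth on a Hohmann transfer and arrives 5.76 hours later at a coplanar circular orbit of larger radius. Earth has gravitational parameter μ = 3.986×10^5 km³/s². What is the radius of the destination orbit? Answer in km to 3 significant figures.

Transfer time t = 5.76 hours = 20736 s, and t = π√(a_t³/μ).
So a_t = (μ t²/π²)^(1/3) = (3.986×10^5 × (20736)² / π²)^(1/3) = 25896 km.
Since a_t = (r₁ + r₂)/2, r₂ = 2a_t − r₁ = 2×25896 − 7470 = 44322 km.

r₂ = 44300 km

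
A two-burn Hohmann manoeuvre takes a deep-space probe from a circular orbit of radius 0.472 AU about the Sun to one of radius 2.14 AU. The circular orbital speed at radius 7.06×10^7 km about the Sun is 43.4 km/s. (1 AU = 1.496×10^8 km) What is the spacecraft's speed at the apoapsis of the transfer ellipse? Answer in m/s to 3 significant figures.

v = 12300 m/s

From the circular-orbit relation v² = μ/r at r = 7.06×10^7 km: μ = v²r = (43.4)² × 7.06×10^7 = 1.32979×10^11 km³/s².
In km: r₁ = 0.472 × 1.496×10^8 = 7.06112×10^7 km; r₂ = 2.14 × 1.496×10^8 = 3.20144×10^8 km.
The Hohmann ellipse has a_t = (r₁ + r₂)/2 = 1.953776×10^8 km.
At apoapsis, r = 3.20144×10^8 km.
From the vis-viva equation, v = √[μ(2/r − 1/a_t)] = 12.25 km/s.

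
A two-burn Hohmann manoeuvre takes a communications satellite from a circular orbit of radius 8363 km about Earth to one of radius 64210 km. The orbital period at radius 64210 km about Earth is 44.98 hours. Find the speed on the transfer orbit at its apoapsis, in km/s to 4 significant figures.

v = 1.196 km/s

From Kepler's third law T² = 4π²r³/μ at r = 64210 km, T = 44.98 hours = 44.98 × 3600 s = 1.61928×10^5 s: μ = 4π²r³/T² = 3.98588×10^5 km³/s².
Semi-major axis of the transfer orbit: a_t = (8363 + 64210)/2 = 36286.5 km.
At apoapsis, r = 64210 km.
From the vis-viva equation, v = √[μ(2/r − 1/a_t)] = 1.196 km/s.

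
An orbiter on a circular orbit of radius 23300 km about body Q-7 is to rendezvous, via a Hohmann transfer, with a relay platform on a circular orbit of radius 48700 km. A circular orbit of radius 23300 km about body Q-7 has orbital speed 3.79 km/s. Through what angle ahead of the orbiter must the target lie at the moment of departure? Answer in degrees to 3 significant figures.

φ = 65.6°

From the circular-orbit relation v² = μ/r at r = 23300 km: μ = v²r = (3.79)² × 23300 = 3.34684×10^5 km³/s².
Semi-major axis of the transfer orbit: a_t = (23300 + 48700)/2 = 36000 km.
Transfer time t = π√(a_t³/μ) = 37090 s.
Target angular speed ω₂ = √(μ/r₂³) = 5.383×10^-5 rad/s.
Angle swept by the target during transfer: ω₂·t = 1.997 rad = 114.4°.
The orbiter traverses 180° on the transfer ellipse, so the target must lead by 180° − 114.4° = 65.6°.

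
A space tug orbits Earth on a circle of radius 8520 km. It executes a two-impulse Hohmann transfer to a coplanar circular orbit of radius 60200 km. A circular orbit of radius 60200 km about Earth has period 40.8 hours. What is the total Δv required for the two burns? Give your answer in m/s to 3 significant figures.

Δv = 3510 m/s

From Kepler's third law T² = 4π²r³/μ at r = 60200 km, T = 40.8 hours = 40.8 × 3600 s = 1.4688×10^5 s: μ = 4π²r³/T² = 3.99231×10^5 km³/s².
Transfer-ellipse semi-major axis a_t = (r₁ + r₂)/2 = (8520 + 60200)/2 = 34360 km.
At r₁ the circular-orbit speed is v₁ = √(μ/r₁) = 6.8453 km/s.
On the transfer ellipse at r₁, vis-viva gives v_p = √[μ(2/r₁ − 1/a_t)] = 9.0607 km/s.
First burn Δv₁ = |v_p − v₁| = 2.215 km/s.
Circular speed at r₂: v₂ = √(μ/r₂) = 2.575 km/s.
Transfer-orbit speed at r₂: v_a = √[μ(2/r₂ − 1/a_t)] = 1.282 km/s.
Second burn Δv₂ = |v₂ − v_a| = 1.293 km/s.
Δv = Δv₁ + Δv₂ = 2.215 + 1.293 = 3.508 km/s.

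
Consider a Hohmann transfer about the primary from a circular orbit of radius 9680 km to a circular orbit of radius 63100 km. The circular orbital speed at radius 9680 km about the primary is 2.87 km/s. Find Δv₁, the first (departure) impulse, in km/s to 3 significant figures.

From the circular-orbit relation v² = μ/r at r = 9680 km: μ = v²r = (2.87)² × 9680 = 79733.2 km³/s².
The Hohmann ellipse has a_t = (r₁ + r₂)/2 = 36390 km.
Circular speed at r = 9680 km: v_c = √(μ/r) = 2.8700 km/s.
Vis-viva on the transfer ellipse at r = 9680 km gives v_t = √[μ(2/r − 1/a_t)] = 3.7792 km/s.
Δv₁ = |v_t − v_c| = |3.7792 − 2.8700| = 0.9092 km/s.

Δv₁ = 0.909 km/s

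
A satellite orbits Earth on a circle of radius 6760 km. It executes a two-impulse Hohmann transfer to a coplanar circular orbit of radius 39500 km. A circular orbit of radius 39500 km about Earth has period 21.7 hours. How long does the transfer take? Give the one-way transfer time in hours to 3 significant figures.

From Kepler's third law T² = 4π²r³/μ at r = 39500 km, T = 21.7 hours = 21.7 × 3600 s = 78120 s: μ = 4π²r³/T² = 3.98682×10^5 km³/s².
The Hohmann ellipse has a_t = (r₁ + r₂)/2 = 23130 km.
Transfer time t = π√(a_t³/μ) = π√((23130)³ / 3.98682×10^5) = 17500 s.
Converting: 17500 s ÷ 3600 s/hour = 4.86 hours.

t = 4.86 hours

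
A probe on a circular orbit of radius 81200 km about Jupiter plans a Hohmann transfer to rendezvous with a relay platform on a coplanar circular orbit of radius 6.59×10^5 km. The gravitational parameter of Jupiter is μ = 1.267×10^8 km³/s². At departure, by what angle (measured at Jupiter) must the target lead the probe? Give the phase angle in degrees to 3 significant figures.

Semi-major axis of the transfer orbit: a_t = (81200 + 6.590×10^5)/2 = 3.701×10^5 km.
Transfer time t = π√(a_t³/μ) = 62840 s.
The target's mean motion on its circular orbit is ω₂ = √(μ/r₂³) = 2.104×10^-5 rad/s.
Angle swept by the target during transfer: ω₂·t = 1.3222 rad = 75.76°.
Arrival is 180° from departure on the ellipse, so φ = 180° − 75.76° = 104°.

φ = 104°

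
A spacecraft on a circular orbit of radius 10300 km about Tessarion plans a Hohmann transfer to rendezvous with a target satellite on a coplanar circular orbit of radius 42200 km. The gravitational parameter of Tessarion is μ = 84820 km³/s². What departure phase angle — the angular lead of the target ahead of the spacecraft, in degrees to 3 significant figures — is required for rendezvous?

φ = 91.7°

Transfer-ellipse semi-major axis a_t = (r₁ + r₂)/2 = (10300 + 42200)/2 = 26250 km.
The half-period of the transfer ellipse is t = π√(a_t³/μ) = 45877.0 s.
Target angular speed ω₂ = √(μ/r₂³) = 3.35954×10^-5 rad/s.
Angle swept by the target during transfer: ω₂·t = 1.5413 rad = 88.31°.
Arrival is 180° from departure on the ellipse, so φ = 180° − 88.31° = 91.7°.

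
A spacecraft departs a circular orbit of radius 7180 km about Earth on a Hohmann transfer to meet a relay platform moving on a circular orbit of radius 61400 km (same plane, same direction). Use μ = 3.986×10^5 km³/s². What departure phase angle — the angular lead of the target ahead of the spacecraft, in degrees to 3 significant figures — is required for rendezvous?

Semi-major axis of the transfer orbit: a_t = (7180 + 61400)/2 = 34290 km.
Transfer time t = π√(a_t³/μ) = 31596 s.
Target angular speed ω₂ = √(μ/r₂³) = 4.1497×10^-5 rad/s.
Angle swept by the target during transfer: ω₂·t = 1.3111 rad = 75.12°.
The spacecraft traverses 180° on the transfer ellipse, so the target must lead by 180° − 75.12° = 105°.

φ = 105°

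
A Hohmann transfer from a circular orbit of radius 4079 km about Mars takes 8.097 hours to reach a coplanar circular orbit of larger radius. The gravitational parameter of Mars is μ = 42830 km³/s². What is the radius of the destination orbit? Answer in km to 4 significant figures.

r₂ = 26820 km

Transfer time t = 8.097 hours = 29149.2 s, and t = π√(a_t³/μ).
So a_t = (μ t²/π²)^(1/3) = (42830 × (29149.2)² / π²)^(1/3) = 15449 km.
Since a_t = (r₁ + r₂)/2, r₂ = 2a_t − r₁ = 2×15449 − 4079 = 26819 km.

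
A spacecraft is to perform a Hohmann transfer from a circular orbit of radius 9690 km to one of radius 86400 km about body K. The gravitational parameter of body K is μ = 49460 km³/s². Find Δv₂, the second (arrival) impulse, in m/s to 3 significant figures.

Δv₂ = 417 m/s

The Hohmann ellipse has a_t = (r₁ + r₂)/2 = 48045 km.
On the circular orbit at r = 86400 km, v_c = √(μ/r) = 0.7566 km/s.
Vis-viva on the transfer ellipse at r = 86400 km gives v_t = √[μ(2/r − 1/a_t)] = 0.3398 km/s.
Δv₂ = |v_t − v_c| = |0.3398 − 0.7566| = 0.4168 km/s.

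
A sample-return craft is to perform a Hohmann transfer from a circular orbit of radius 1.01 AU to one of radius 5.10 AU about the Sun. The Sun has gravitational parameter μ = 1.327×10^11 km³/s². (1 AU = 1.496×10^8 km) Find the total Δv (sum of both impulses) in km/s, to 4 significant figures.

In km: r₁ = 1.01 × 1.496×10^8 = 1.51096×10^8 km; r₂ = 5.10 × 1.496×10^8 = 7.6296×10^8 km.
The Hohmann ellipse has a_t = (r₁ + r₂)/2 = 4.57028×10^8 km.
Circular speed at r₁: v₁ = √(μ/r₁) = √(1.327×10^11/1.51096×10^8) = 29.635 km/s.
On the transfer ellipse at r₁, vis-viva equation gives v_p = √[μ(2/r₁ − 1/a_t)] = 38.290 km/s.
First burn Δv₁ = |v_p − v₁| = 8.655 km/s.
At r₂, v₂ = √(μ/r₂) = 13.188 km/s.
Transfer-orbit speed at r₂: v_a = √[μ(2/r₂ − 1/a_t)] = 7.5830 km/s.
Second burn Δv₂ = |v₂ − v_a| = 5.605 km/s.
Δv = Δv₁ + Δv₂ = 8.655 + 5.605 = 14.26 km/s.

Δv = 14.26 km/s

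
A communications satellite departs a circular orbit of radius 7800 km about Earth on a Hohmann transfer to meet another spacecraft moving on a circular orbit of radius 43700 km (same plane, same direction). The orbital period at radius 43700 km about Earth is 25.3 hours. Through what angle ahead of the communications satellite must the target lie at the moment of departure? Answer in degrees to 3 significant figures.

From Kepler's third law T² = 4π²r³/μ at r = 43700 km, T = 25.3 hours = 25.3 × 3600 s = 91080 s: μ = 4π²r³/T² = 3.97153×10^5 km³/s².
Semi-major axis of the transfer orbit: a_t = (7800 + 43700)/2 = 25750 km.
Transfer time t = π√(a_t³/μ) = 20600 s.
The target's mean motion on its circular orbit is ω₂ = √(μ/r₂³) = 6.899×10^-5 rad/s.
Angle swept by the target during transfer: ω₂·t = 1.421 rad = 81.42°.
Arrival is 180° from departure on the ellipse, so φ = 180° − 81.42° = 98.6°.

φ = 98.6°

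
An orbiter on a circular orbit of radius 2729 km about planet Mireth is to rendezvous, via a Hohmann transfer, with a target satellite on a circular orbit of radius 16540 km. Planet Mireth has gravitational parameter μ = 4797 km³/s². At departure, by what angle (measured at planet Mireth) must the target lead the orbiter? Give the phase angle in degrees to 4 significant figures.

φ = 99.98°

Semi-major axis of the transfer orbit: a_t = (2729 + 16540)/2 = 9634.5 km.
Transfer time t = π√(a_t³/μ) = 42895 s.
Target angular speed ω₂ = √(μ/r₂³) = 3.2560×10^-5 rad/s.
Angle swept by the target during transfer: ω₂·t = 1.39666 rad = 80.02°.
Arrival is 180° from departure on the ellipse, so φ = 180° − 80.02° = 99.98°.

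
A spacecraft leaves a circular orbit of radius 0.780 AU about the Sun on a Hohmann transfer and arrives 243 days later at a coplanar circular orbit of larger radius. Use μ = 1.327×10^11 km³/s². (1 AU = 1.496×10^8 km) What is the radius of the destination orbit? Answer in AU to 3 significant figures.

r₂ = 1.64 AU

In km: r₁ = 0.780 × 1.496×10^8 = 1.16688×10^8 km.
Transfer time t = 243 days = 2.09952×10^7 s, and t = π√(a_t³/μ).
So a_t = (μ t²/π²)^(1/3) = (1.327×10^11 × (2.09952×10^7)² / π²)^(1/3) = 1.8097×10^8 km.
Since a_t = (r₁ + r₂)/2, r₂ = 2a_t − r₁ = 2×1.8097×10^8 − 1.16688×10^8 = 2.45252×10^8 km.
In AU: r₂ = 2.45252×10^8 / 1.496×10^8 = 1.64 AU.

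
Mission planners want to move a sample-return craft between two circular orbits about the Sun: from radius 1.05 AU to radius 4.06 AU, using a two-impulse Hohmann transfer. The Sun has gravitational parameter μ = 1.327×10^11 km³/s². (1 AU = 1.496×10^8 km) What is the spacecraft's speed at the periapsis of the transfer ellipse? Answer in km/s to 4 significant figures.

In km: r₁ = 1.05 × 1.496×10^8 = 1.5708×10^8 km; r₂ = 4.06 × 1.496×10^8 = 6.07376×10^8 km.
Semi-major axis of the transfer orbit: a_t = (1.5708×10^8 + 6.07376×10^8)/2 = 3.82228×10^8 km.
At periapsis, r = 1.5708×10^8 km.
Applying v² = μ(2/r − 1/a_t): v = 36.64 km/s.

v = 36.64 km/s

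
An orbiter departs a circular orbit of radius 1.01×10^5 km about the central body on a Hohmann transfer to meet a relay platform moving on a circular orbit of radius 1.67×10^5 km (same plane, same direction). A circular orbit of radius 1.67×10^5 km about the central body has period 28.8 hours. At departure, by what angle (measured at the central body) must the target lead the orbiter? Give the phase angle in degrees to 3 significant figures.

From Kepler's third law T² = 4π²r³/μ at r = 1.67×10^5 km, T = 28.8 hours = 28.8 × 3600 s = 1.0368×10^5 s: μ = 4π²r³/T² = 1.71048×10^7 km³/s².
Transfer-ellipse semi-major axis a_t = (r₁ + r₂)/2 = (1.010×10^5 + 1.670×10^5)/2 = 1.340×10^5 km.
The half-period of the transfer ellipse is t = π√(a_t³/μ) = 37260 s.
The target's mean motion on its circular orbit is ω₂ = √(μ/r₂³) = 6.060×10^-5 rad/s.
Angle swept by the target during transfer: ω₂·t = 2.258 rad = 129.4°.
The orbiter traverses 180° on the transfer ellipse, so the target must lead by 180° − 129.4° = 50.6°.

φ = 50.6°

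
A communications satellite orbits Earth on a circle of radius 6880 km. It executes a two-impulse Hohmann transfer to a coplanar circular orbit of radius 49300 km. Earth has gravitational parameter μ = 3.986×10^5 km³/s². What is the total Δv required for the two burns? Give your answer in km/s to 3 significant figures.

Δv = 3.91 km/s

Semi-major axis of the transfer orbit: a_t = (6880 + 49300)/2 = 28090 km.
Circular speed at r₁: v₁ = √(μ/r₁) = √(3.986×10^5/6880) = 7.6116 km/s.
Transfer-orbit speed at r₁ (vis-viva): v_p = √[μ(2/r₁ − 1/a_t)] = 10.084 km/s.
First burn Δv₁ = |v_p − v₁| = 2.472 km/s.
At r₂, v₂ = √(μ/r₂) = 2.843 km/s.
Transfer-orbit speed at r₂: v_a = √[μ(2/r₂ − 1/a_t)] = 1.407 km/s.
Second burn Δv₂ = |v₂ − v_a| = 1.436 km/s.
Δv = Δv₁ + Δv₂ = 2.472 + 1.436 = 3.908 km/s.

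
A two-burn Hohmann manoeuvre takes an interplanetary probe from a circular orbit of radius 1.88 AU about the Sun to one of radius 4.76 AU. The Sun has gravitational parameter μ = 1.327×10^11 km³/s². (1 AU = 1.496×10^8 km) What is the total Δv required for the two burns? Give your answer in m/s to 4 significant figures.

In km: r₁ = 1.88 × 1.496×10^8 = 2.81248×10^8 km; r₂ = 4.76 × 1.496×10^8 = 7.12096×10^8 km.
The Hohmann ellipse has a_t = (r₁ + r₂)/2 = 4.96672×10^8 km.
Circular speed at r₁: v₁ = √(μ/r₁) = √(1.327×10^11/2.81248×10^8) = 21.72155 km/s.
On the transfer ellipse at r₁, vis-viva equation gives v_p = √[μ(2/r₁ − 1/a_t)] = 26.00909 km/s.
First burn Δv₁ = |v_p − v₁| = 4.2875 km/s.
At r₂, v₂ = √(μ/r₂) = 13.6511 km/s.
Transfer-orbit speed at r₂: v_a = √[μ(2/r₂ − 1/a_t)] = 10.2725 km/s.
Second burn Δv₂ = |v₂ − v_a| = 3.3786 km/s.
Total Δv = Δv₁ + Δv₂ = 7.666 km/s.

Δv = 7666 m/s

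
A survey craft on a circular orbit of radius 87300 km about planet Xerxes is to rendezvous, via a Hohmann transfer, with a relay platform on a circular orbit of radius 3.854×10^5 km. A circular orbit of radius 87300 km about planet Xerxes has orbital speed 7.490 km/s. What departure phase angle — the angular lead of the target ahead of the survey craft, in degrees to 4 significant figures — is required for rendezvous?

φ = 93.56°

From the circular-orbit relation v² = μ/r at r = 87300 km: μ = v²r = (7.490)² × 87300 = 4.89754×10^6 km³/s².
The Hohmann ellipse has a_t = (r₁ + r₂)/2 = 2.3635×10^5 km.
Transfer time t = π√(a_t³/μ) = 1.631×10^5 s.
Target angular speed ω₂ = √(μ/r₂³) = 9.250×10^-6 rad/s.
Angle swept by the target during transfer: ω₂·t = 1.5087 rad = 86.44°.
The survey craft traverses 180° on the transfer ellipse, so the target must lead by 180° − 86.44° = 93.56°.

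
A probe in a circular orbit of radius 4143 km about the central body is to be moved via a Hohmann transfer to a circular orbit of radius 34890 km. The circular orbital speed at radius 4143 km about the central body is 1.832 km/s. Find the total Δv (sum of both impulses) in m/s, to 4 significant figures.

From the circular-orbit relation v² = μ/r at r = 4143 km: μ = v²r = (1.832)² × 4143 = 13904.8 km³/s².
Transfer-ellipse semi-major axis a_t = (r₁ + r₂)/2 = (4143 + 34890)/2 = 19516.5 km.
Circular speed at r₁: v₁ = √(μ/r₁) = √(13904.8/4143) = 1.8320 km/s.
Transfer-orbit speed at r₁ (vis-viva): v_p = √[μ(2/r₁ − 1/a_t)] = 2.4495 km/s.
First burn Δv₁ = |v_p − v₁| = 0.6175 km/s.
Circular speed at r₂: v₂ = √(μ/r₂) = 0.6313 km/s.
Transfer-orbit speed at r₂: v_a = √[μ(2/r₂ − 1/a_t)] = 0.2909 km/s.
Second burn Δv₂ = |v₂ − v_a| = 0.3404 km/s.
Total Δv = Δv₁ + Δv₂ = 0.9579 km/s.

Δv = 957.9 m/s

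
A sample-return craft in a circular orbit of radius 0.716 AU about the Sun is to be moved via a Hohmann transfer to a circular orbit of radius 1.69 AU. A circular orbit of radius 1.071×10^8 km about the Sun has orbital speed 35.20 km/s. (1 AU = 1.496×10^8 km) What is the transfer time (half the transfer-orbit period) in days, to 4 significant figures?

From the circular-orbit relation v² = μ/r at r = 1.071×10^8 km: μ = v²r = (35.20)² × 1.071×10^8 = 1.32701×10^11 km³/s².
In km: r₁ = 0.716 × 1.496×10^8 = 1.071136×10^8 km; r₂ = 1.69 × 1.496×10^8 = 2.52824×10^8 km.
Transfer-ellipse semi-major axis a_t = (r₁ + r₂)/2 = (1.071136×10^8 + 2.52824×10^8)/2 = 1.799688×10^8 km.
Half the transfer-orbit period gives t = π√(a_t³/μ) = 2.082×10^7 s.
Converting: 2.082×10^7 s ÷ 86400 s/day = 241.0 days.

t = 241.0 days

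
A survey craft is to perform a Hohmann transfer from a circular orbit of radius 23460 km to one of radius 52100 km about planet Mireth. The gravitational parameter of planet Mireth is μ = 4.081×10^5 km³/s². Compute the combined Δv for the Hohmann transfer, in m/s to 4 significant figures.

The Hohmann ellipse has a_t = (r₁ + r₂)/2 = 37780 km.
At r₁ the circular-orbit speed is v₁ = √(μ/r₁) = 4.1708 km/s.
Transfer-orbit speed at r₁ (vis-viva equation): v_p = √[μ(2/r₁ − 1/a_t)] = 4.8979 km/s.
First burn Δv₁ = |v_p − v₁| = 0.7271 km/s.
At r₂, v₂ = √(μ/r₂) = 2.7988 km/s.
Transfer-orbit speed at r₂: v_a = √[μ(2/r₂ − 1/a_t)] = 2.2055 km/s.
Second burn Δv₂ = |v₂ − v_a| = 0.5933 km/s.
Total Δv = Δv₁ + Δv₂ = 1.320 km/s.

Δv = 1320 m/s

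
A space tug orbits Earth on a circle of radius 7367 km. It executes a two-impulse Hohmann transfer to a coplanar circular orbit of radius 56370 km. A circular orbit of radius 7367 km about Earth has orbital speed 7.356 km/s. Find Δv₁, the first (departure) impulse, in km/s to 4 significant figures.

Δv₁ = 2.427 km/s

From the circular-orbit relation v² = μ/r at r = 7367 km: μ = v²r = (7.356)² × 7367 = 3.98634×10^5 km³/s².
Transfer-ellipse semi-major axis a_t = (r₁ + r₂)/2 = (7367 + 56370)/2 = 31868.5 km.
Circular speed at r = 7367 km: v_c = √(μ/r) = 7.356 km/s.
Vis-viva on the transfer ellipse at r = 7367 km gives v_t = √[μ(2/r − 1/a_t)] = 9.783 km/s.
Δv₁ = |v_t − v_c| = |9.783 − 7.356| = 2.427 km/s.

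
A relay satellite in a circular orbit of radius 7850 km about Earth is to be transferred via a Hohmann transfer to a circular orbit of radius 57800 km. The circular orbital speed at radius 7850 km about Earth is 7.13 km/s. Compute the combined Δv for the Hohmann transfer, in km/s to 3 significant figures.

Δv = 3.67 km/s

From the circular-orbit relation v² = μ/r at r = 7850 km: μ = v²r = (7.13)² × 7850 = 3.99070×10^5 km³/s².
Transfer-ellipse semi-major axis a_t = (r₁ + r₂)/2 = (7850 + 57800)/2 = 32825 km.
Circular speed at r₁: v₁ = √(μ/r₁) = √(3.99070×10^5/7850) = 7.130 km/s.
On the transfer ellipse at r₁, v² = μ(2/r − 1/a) gives v_p = √[μ(2/r₁ − 1/a_t)] = 9.461 km/s.
First burn Δv₁ = |v_p − v₁| = 2.331 km/s.
Circular speed at r₂: v₂ = √(μ/r₂) = 2.628 km/s.
Transfer-orbit speed at r₂: v_a = √[μ(2/r₂ − 1/a_t)] = 1.285 km/s.
Second burn Δv₂ = |v₂ − v_a| = 1.343 km/s.
Δv = Δv₁ + Δv₂ = 2.331 + 1.343 = 3.674 km/s.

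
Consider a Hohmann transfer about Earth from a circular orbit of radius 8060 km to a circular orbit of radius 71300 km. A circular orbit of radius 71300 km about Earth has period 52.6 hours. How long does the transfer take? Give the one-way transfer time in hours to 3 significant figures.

t = 10.9 hours

From Kepler's third law T² = 4π²r³/μ at r = 71300 km, T = 52.6 hours = 52.6 × 3600 s = 1.8936×10^5 s: μ = 4π²r³/T² = 3.99073×10^5 km³/s².
Transfer-ellipse semi-major axis a_t = (r₁ + r₂)/2 = (8060 + 71300)/2 = 39680 km.
Half the transfer-orbit period gives t = π√(a_t³/μ) = 39310 s.
Converting: 39310 s ÷ 3600 s/hour = 10.9 hours.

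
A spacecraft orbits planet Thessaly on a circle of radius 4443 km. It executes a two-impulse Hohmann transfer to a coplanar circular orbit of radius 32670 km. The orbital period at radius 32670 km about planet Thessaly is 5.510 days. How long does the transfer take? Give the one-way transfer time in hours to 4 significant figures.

From Kepler's third law T² = 4π²r³/μ at r = 32670 km, T = 5.510 days = 5.510 × 86400 s = 4.76064×10^5 s: μ = 4π²r³/T² = 6074.02 km³/s².
Transfer-ellipse semi-major axis a_t = (r₁ + r₂)/2 = (4443 + 32670)/2 = 18556.5 km.
By Kepler's third law the transfer-orbit period is T = 2π√(a_t³/μ), so t = T/2 = 1.01896×10^5 s.
Converting: 1.01896×10^5 s ÷ 3600 s/hour = 28.30 hours.

t = 28.30 hours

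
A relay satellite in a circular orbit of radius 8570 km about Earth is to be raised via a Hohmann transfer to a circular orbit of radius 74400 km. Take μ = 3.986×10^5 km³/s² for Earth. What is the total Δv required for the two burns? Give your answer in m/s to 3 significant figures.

The Hohmann ellipse has a_t = (r₁ + r₂)/2 = 41485 km.
Circular speed at r₁: v₁ = √(μ/r₁) = √(3.986×10^5/8570) = 6.820 km/s.
Transfer-orbit speed at r₁ (vis-viva equation): v_p = √[μ(2/r₁ − 1/a_t)] = 9.133 km/s.
First burn Δv₁ = |v_p − v₁| = 2.313 km/s.
Circular speed at r₂: v₂ = √(μ/r₂) = 2.315 km/s.
Transfer-orbit speed at r₂: v_a = √[μ(2/r₂ − 1/a_t)] = 1.052 km/s.
Second burn Δv₂ = |v₂ − v_a| = 1.263 km/s.
Total Δv = Δv₁ + Δv₂ = 3.576 km/s.

Δv = 3580 m/s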